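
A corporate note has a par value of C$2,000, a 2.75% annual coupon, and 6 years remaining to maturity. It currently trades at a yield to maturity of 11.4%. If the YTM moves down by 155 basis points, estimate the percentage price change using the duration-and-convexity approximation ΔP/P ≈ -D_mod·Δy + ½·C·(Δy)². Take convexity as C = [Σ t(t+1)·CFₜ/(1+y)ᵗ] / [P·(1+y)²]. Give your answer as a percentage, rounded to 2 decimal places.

+8.00%

With y = 0.114:
  t   CF        PV=CF/(1+0.114)^t    t·PV        t(t+1)·PV
  1        55.00        49.3716        49.3716          98.7433
  2        55.00        44.3192        88.6385         265.9154
  3        55.00        39.7839       119.3516         477.4065
  4        55.00        35.7126       142.8506         714.2528
  5        55.00        32.0580       160.2901         961.7407
  6     2,055.00     1,075.2283     6,451.3697      45,159.5880
  Σ                  1,276.4737     7,011.8721      47,677.6467
P = 1,276.4737; D_Mac = 5.49316 yrs; D_mod = 4.93102 yrs; C = 30.09765.
Duration effect: -4.93102 × (-0.0155) = +0.076431
Convexity effect: 0.5 × 30.09765 × (-0.0155)² = +0.0036155
ΔP/P ≈ +0.076431 + 0.0036155 = +0.080046 = +8.0046%.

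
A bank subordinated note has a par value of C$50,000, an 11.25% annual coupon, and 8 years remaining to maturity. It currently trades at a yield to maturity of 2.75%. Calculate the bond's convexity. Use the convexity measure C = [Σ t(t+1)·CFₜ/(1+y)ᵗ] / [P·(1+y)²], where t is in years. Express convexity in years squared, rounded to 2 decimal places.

47.72

With y = 0.0275:
  t   CF        PV=CF/(1+0.0275)^t    t·PV        t(t+1)·PV
  1     5,625.00     5,474.4526     5,474.4526      10,948.9051
  2     5,625.00     5,327.9344    10,655.8687      31,967.6062
  3     5,625.00     5,185.3376    15,556.0127      62,224.0509
  4     5,625.00     5,046.5573    20,186.2290     100,931.1450
  5     5,625.00     4,911.4912    24,557.4562     147,344.7373
  6     5,625.00     4,780.0401    28,680.2408     200,761.6858
  7     5,625.00     4,652.1072    32,564.7503     260,518.0027
  8    55,625.00    44,772.9159   358,183.3274   3,223,649.9467
  Σ                 80,150.8362   495,858.3378   4,038,346.0797
P = 80,150.8362.
Convexity = Σ t(t+1)·PV / [P·(1+y)²] = 4,038,346.0797 / (80,150.8362 × 1.055756) = 47.72345.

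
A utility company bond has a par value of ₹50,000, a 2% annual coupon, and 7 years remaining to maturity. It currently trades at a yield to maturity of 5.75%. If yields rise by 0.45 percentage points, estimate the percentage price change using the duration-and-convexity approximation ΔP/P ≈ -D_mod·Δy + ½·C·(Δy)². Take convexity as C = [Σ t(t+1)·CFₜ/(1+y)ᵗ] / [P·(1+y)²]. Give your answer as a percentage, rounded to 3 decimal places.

-2.737%

With y = 0.0575:
  t   CF        PV=CF/(1+0.0575)^t    t·PV        t(t+1)·PV
  1     1,000.00       945.6265       945.6265       1,891.2530
  2     1,000.00       894.2094     1,788.4189       5,365.2566
  3     1,000.00       845.5881     2,536.7644      10,147.0574
  4     1,000.00       799.6105     3,198.4421      15,992.2103
  5     1,000.00       756.1329     3,780.6644      22,683.9862
  6     1,000.00       715.0193     4,290.1156      30,030.8092
  7    51,000.00    34,483.1986   241,382.3904   1,931,059.1232
  Σ                 39,439.3853   257,922.4221   2,017,169.6958
P = 39,439.3853; D_Mac = 6.53972 yrs; D_mod = 6.18413 yrs; C = 45.73530.
Duration effect: -6.18413 × (+0.0045) = -0.027829
Convexity effect: 0.5 × 45.73530 × (0.0045)² = +0.0004631
ΔP/P ≈ -0.027829 + 0.0004631 = -0.027366 = -2.7366%.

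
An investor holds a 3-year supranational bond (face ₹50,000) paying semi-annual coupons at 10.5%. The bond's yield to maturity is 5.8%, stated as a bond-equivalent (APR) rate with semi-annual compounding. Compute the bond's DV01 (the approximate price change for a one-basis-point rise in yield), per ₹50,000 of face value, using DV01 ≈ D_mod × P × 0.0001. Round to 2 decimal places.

₹14.65

Periodic yield y = 0.029.
  t   CF        PV=CF/(1+0.029)^t    t·PV
  1     2,625.00     2,551.0204     2,551.0204
  2     2,625.00     2,479.1258     4,958.2515
  3     2,625.00     2,409.2573     7,227.7719
  4     2,625.00     2,341.3579     9,365.4317
  5     2,625.00     2,275.3721    11,376.8606
  6    52,625.00    44,330.2173   265,981.3039
  Σ                 56,386.3508   301,460.6400
P = 56,386.3508; D_Mac = 5.34634 half-year periods = 2.67317 yrs; D_mod = 2.59783 yrs.
DV01 ≈ 2.59783 × 56,386.3508 × 0.0001 = 14.648233.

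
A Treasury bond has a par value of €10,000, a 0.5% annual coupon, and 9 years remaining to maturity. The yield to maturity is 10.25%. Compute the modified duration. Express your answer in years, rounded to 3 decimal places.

Periodic yield y = 0.1025. First find Macaulay duration:
  t   CF        PV=CF/(1+0.1025)^t    t·PV
  1        50.00        45.3515        45.3515
  2        50.00        41.1351        82.2702
  3        50.00        37.3108       111.9323
  4        50.00        33.8420       135.3679
  5        50.00        30.6957       153.4783
  6        50.00        27.8419       167.0512
  7        50.00        25.2534       176.7738
  8        50.00        22.9056       183.2446
  9    10,050.00     4,175.9826    37,583.8432
  Σ                  4,440.3184    38,639.3131
P = 4,440.3184; Macaulay duration = 38,639.3131 / 4,440.3184 = 8.70192 years.
Modified duration = D_Mac / (1 + y) = 8.70192 / 1.1025 = 7.89290 years.

7.893 years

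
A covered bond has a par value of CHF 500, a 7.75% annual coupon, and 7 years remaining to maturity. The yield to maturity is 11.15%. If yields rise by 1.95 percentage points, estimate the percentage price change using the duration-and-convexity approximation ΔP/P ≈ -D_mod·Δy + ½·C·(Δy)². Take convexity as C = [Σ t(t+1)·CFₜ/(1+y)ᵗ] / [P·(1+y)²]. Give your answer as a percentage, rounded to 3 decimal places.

-9.063%

With y = 0.1115:
  t   CF        PV=CF/(1+0.1115)^t    t·PV        t(t+1)·PV
  1        38.75        34.8628        34.8628          69.7256
  2        38.75        31.3655        62.7311         188.1932
  3        38.75        28.2191        84.6573         338.6293
  4        38.75        25.3883       101.5533         507.7663
  5        38.75        22.8415       114.2074         685.2446
  6        38.75        20.5501       123.3009         863.1061
  7       538.75       257.0520     1,799.3641      14,394.9129
  Σ                    420.2794     2,320.6769      17,047.5780
P = 420.2794; D_Mac = 5.52175 yrs; D_mod = 4.96783 yrs; C = 32.83263.
Duration effect: -4.96783 × (+0.0195) = -0.096873
Convexity effect: 0.5 × 32.83263 × (0.0195)² = +0.0062423
ΔP/P ≈ -0.096873 + 0.0062423 = -0.090630 = -9.0630%.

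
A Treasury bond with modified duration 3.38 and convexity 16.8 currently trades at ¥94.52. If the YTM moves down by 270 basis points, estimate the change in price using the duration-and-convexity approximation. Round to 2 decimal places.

Duration effect: -D_mod·Δy = -3.38 × (-0.027) = +0.091260
Convexity effect: ½·C·(Δy)² = 0.5 × 16.8 × (-0.027)² = +0.0061236
ΔP/P ≈ +0.091260 + 0.0061236 = +0.0973836
ΔP ≈ 94.52 × (+0.0973836) = +9.204697872.

+¥9.20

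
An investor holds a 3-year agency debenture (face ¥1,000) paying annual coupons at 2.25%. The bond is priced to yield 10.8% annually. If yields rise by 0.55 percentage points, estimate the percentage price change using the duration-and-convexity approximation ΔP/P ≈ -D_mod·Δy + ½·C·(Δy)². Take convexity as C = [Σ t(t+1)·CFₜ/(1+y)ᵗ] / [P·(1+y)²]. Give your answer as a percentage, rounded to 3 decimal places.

With y = 0.108:
  t   CF        PV=CF/(1+0.108)^t    t·PV        t(t+1)·PV
  1        22.50        20.3069        20.3069          40.6137
  2        22.50        18.3275        36.6550         109.9649
  3     1,022.50       751.6991     2,255.0973       9,020.3893
  Σ                    790.3335     2,312.0592       9,170.9680
P = 790.3335; D_Mac = 2.92542 yrs; D_mod = 2.64027 yrs; C = 9.45203.
Duration effect: -2.64027 × (+0.0055) = -0.014522
Convexity effect: 0.5 × 9.45203 × (0.0055)² = +0.0001430
ΔP/P ≈ -0.014522 + 0.0001430 = -0.014379 = -1.4379%.

-1.438%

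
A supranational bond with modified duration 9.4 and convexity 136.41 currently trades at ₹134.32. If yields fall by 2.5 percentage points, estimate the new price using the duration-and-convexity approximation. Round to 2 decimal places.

₹171.61

Duration effect: -D_mod·Δy = -9.4 × (-0.025) = +0.235000
Convexity effect: ½·C·(Δy)² = 0.5 × 136.41 × (-0.025)² = +0.042628125
ΔP/P ≈ +0.235000 + 0.042628125 = +0.277628125
New price ≈ 134.32 × (1 + 0.277628125) = 171.61100975.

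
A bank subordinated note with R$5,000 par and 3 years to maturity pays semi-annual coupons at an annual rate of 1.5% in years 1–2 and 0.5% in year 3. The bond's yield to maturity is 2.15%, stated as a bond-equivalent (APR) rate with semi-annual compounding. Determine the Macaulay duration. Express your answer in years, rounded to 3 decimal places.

Periodic yield y = 0.01075. Discount each cash flow and weight by its period:
  t   CF        PV=CF/(1+0.01075)^t    t·PV
  1        37.50        37.1012        37.1012
  2        37.50        36.7066        73.4131
  3        37.50        36.3162       108.9485
  4        37.50        35.9299       143.7197
  5        12.50        11.8493        59.2463
  6     5,012.50     4,701.0177    28,206.1061
  Σ                  4,858.9208    28,628.5349
Price P = Σ PV = 4,858.9208.
Macaulay duration = Σ(t·PV) / P = 28,628.5349 / 4,858.9208 = 5.89195 half-year periods.
In years: 5.89195 / 2 = 2.94598 years.

2.946 years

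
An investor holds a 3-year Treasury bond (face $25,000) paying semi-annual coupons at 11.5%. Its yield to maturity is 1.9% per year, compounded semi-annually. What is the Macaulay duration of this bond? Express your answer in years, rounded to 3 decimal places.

2.670 years

Periodic yield y = 0.0095. Discount each cash flow and weight by its period:
  t   CF        PV=CF/(1+0.0095)^t    t·PV
  1     1,437.50     1,423.9723     1,423.9723
  2     1,437.50     1,410.5718     2,821.1437
  3     1,437.50     1,397.2975     4,191.8925
  4     1,437.50     1,384.1481     5,536.5924
  5     1,437.50     1,371.1224     6,855.6122
  6    26,437.50    24,979.4255   149,876.5527
  Σ                 31,966.5376   170,705.7657
Price P = Σ PV = 31,966.5376.
Macaulay duration = Σ(t·PV) / P = 170,705.7657 / 31,966.5376 = 5.34014 half-year periods.
In years: 5.34014 / 2 = 2.67007 years.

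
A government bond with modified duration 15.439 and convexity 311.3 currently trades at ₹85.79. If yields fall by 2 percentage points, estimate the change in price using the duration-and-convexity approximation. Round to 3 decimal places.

Duration effect: -D_mod·Δy = -15.439 × (-0.02) = +0.308780
Convexity effect: ½·C·(Δy)² = 0.5 × 311.3 × (-0.02)² = +0.0622600
ΔP/P ≈ +0.308780 + 0.0622600 = +0.371040
ΔP ≈ 85.79 × (+0.371040) = +31.8315216.

+₹31.832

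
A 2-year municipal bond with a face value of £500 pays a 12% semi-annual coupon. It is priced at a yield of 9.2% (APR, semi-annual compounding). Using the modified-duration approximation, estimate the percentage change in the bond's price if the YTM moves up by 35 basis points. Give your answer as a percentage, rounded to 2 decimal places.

-0.62%

Periodic yield y = 0.046. Modified duration first:
  t   CF        PV=CF/(1+0.046)^t    t·PV
  1        30.00        28.6807        28.6807
  2        30.00        27.4194        54.8388
  3        30.00        26.2136        78.6407
  4       530.00       442.7404     1,770.9615
  Σ                    525.0540     1,933.1217
P = 525.0540; D_Mac = 3.68176 half-year periods = 1.84088 yrs; D_mod = 1.84088/(1+0.046) = 1.75992 yrs.
ΔP/P ≈ -D_mod · Δy = -1.75992 × (+0.0035) = -0.006160 = -0.6160%.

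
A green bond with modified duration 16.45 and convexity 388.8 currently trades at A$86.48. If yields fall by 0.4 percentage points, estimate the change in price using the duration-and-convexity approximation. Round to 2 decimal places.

Duration effect: -D_mod·Δy = -16.45 × (-0.004) = +0.065800
Convexity effect: ½·C·(Δy)² = 0.5 × 388.8 × (-0.004)² = +0.0031104
ΔP/P ≈ +0.065800 + 0.0031104 = +0.0689104
ΔP ≈ 86.48 × (+0.0689104) = +5.959371392.

+A$5.96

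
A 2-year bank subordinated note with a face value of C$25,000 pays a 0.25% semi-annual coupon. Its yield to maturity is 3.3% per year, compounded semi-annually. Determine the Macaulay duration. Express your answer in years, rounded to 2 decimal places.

2.00 years

Periodic yield y = 0.0165. Discount each cash flow and weight by its period:
  t   CF        PV=CF/(1+0.0165)^t    t·PV
  1        31.25        30.7427        30.7427
  2        31.25        30.2437        60.4874
  3        31.25        29.7528        89.2584
  4    25,031.25    23,445.1495    93,780.5979
  Σ                 23,535.8887    93,961.0865
Price P = Σ PV = 23,535.8887.
Macaulay duration = Σ(t·PV) / P = 93,961.0865 / 23,535.8887 = 3.99225 half-year periods.
In years: 3.99225 / 2 = 1.99612 years.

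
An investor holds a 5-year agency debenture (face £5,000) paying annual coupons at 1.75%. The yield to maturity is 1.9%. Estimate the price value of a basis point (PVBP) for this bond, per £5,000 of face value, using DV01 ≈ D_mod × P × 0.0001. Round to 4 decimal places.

£2.3533

Periodic yield y = 0.019.
  t   CF        PV=CF/(1+0.019)^t    t·PV
  1        87.50        85.8685        85.8685
  2        87.50        84.2674       168.5348
  3        87.50        82.6962       248.0886
  4        87.50        81.1543       324.6170
  5     5,087.50     4,630.5599    23,152.7993
  Σ                  4,964.5462    23,979.9082
P = 4,964.5462; D_Mac = 4.83023 yrs; D_mod = 4.74017 yrs.
DV01 ≈ 4.74017 × 4,964.5462 × 0.0001 = 2.353279.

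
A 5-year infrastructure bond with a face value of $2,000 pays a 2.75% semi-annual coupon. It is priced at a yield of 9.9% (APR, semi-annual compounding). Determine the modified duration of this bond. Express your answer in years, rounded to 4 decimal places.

Periodic yield y = 0.0495. First find Macaulay duration:
  t   CF        PV=CF/(1+0.0495)^t    t·PV
  1        27.50        26.2030        26.2030
  2        27.50        24.9671        49.9342
  3        27.50        23.7895        71.3685
  4        27.50        22.6675        90.6699
  5        27.50        21.5983       107.9917
  6        27.50        20.5797       123.4779
  7        27.50        19.6090       137.2630
  8        27.50        18.6841       149.4731
  9        27.50        17.8029       160.2261
  10    2,027.50     1,250.6519    12,506.5186
  Σ                  1,446.5529    13,423.1260
P = 1,446.5529; Macaulay duration = 13,423.1260 / 1,446.5529 = 9.27939 half-year periods = 4.63969 years.
Modified duration = D_Mac / (1 + y) = 4.63969 / 1.0495 = 4.42086 years.

4.4209 years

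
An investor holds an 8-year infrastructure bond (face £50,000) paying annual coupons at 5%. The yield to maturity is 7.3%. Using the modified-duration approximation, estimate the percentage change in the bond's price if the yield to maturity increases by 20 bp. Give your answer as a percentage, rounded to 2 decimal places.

Periodic yield y = 0.073. Modified duration first:
  t   CF        PV=CF/(1+0.073)^t    t·PV
  1     2,500.00     2,329.9161     2,329.9161
  2     2,500.00     2,171.4037     4,342.8073
  3     2,500.00     2,023.6754     6,071.0261
  4     2,500.00     1,885.9975     7,543.9901
  5     2,500.00     1,757.6864     8,788.4321
  6     2,500.00     1,638.1048     9,828.6287
  7     2,500.00     1,526.6587    10,686.6108
  8    52,500.00    29,878.6883   239,029.5064
  Σ                 43,212.1309   288,620.9177
P = 43,212.1309; D_Mac = 6.67916 yrs; D_mod = 6.67916/(1+0.073) = 6.22476 yrs.
ΔP/P ≈ -D_mod · Δy = -6.22476 × (+0.002) = -0.012450 = -1.2450%.

-1.24%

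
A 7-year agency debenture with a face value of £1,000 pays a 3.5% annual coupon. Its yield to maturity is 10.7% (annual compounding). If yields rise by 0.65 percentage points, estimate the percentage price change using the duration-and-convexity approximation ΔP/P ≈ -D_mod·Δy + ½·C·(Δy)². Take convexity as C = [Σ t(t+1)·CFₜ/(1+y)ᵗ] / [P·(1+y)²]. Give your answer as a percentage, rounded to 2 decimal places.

-3.52%

With y = 0.107:
  t   CF        PV=CF/(1+0.107)^t    t·PV        t(t+1)·PV
  1        35.00        31.6170        31.6170          63.2340
  2        35.00        28.5610        57.1219         171.3658
  3        35.00        25.8003        77.4010         309.6039
  4        35.00        23.3065        93.2261         466.1305
  5        35.00        21.0538       105.2689         631.6132
  6        35.00        19.0188       114.1126         798.7881
  7     1,035.00       508.0506     3,556.3545      28,450.8359
  Σ                    657.4080     4,035.1019      30,891.5714
P = 657.4080; D_Mac = 6.13790 yrs; D_mod = 5.54462 yrs; C = 38.34509.
Duration effect: -5.54462 × (+0.0065) = -0.036040
Convexity effect: 0.5 × 38.34509 × (0.0065)² = +0.0008100
ΔP/P ≈ -0.036040 + 0.0008100 = -0.035230 = -3.5230%.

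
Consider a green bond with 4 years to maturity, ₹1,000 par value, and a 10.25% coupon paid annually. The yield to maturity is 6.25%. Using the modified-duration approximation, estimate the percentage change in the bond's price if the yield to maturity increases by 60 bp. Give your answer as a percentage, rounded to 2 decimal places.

Periodic yield y = 0.0625. Modified duration first:
  t   CF        PV=CF/(1+0.0625)^t    t·PV
  1       102.50        96.4706        96.4706
  2       102.50        90.7958       181.5917
  3       102.50        85.4549       256.3647
  4     1,102.50       865.0931     3,460.3724
  Σ                  1,137.8144     3,994.7994
P = 1,137.8144; D_Mac = 3.51094 yrs; D_mod = 3.51094/(1+0.0625) = 3.30442 yrs.
ΔP/P ≈ -D_mod · Δy = -3.30442 × (+0.006) = -0.019826 = -1.9826%.

-1.98%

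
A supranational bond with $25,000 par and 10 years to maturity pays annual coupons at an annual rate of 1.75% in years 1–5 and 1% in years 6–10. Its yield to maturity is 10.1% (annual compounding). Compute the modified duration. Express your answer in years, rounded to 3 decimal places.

8.068 years

Periodic yield y = 0.101. First find Macaulay duration:
  t   CF        PV=CF/(1+0.101)^t    t·PV
  1       437.50       397.3660       397.3660
  2       437.50       360.9137       721.8275
  3       437.50       327.8054       983.4162
  4       437.50       297.7342     1,190.9370
  5       437.50       270.4217     1,352.1083
  6       250.00       140.3512       842.1071
  7       250.00       127.4761       892.3327
  8       250.00       115.7821       926.2569
  9       250.00       105.1609       946.4478
  10   25,250.00     9,646.9092    96,469.0924
  Σ                 11,789.9206   104,721.8918
P = 11,789.9206; Macaulay duration = 104,721.8918 / 11,789.9206 = 8.88232 years.
Modified duration = D_Mac / (1 + y) = 8.88232 / 1.101 = 8.06751 years.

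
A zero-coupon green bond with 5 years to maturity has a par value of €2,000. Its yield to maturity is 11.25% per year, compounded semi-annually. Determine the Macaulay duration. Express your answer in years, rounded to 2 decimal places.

A zero-coupon bond has a single cash flow at maturity, so its Macaulay duration equals its maturity: 5 years.
(Equivalently: 10 semi-annual periods ÷ 2 = 5 years.)

5.00 years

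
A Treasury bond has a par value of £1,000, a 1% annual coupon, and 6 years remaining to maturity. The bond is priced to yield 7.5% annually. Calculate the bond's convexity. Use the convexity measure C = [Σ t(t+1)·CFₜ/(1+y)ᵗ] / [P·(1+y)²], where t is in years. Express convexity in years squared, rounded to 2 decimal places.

With y = 0.075:
  t   CF        PV=CF/(1+0.075)^t    t·PV        t(t+1)·PV
  1        10.00         9.3023         9.3023          18.6047
  2        10.00         8.6533        17.3067          51.9200
  3        10.00         8.0496        24.1488          96.5953
  4        10.00         7.4880        29.9520         149.7601
  5        10.00         6.9656        34.8279         208.9676
  6     1,010.00       654.4411     3,926.6468      27,486.5276
  Σ                    694.9000     4,042.1845      28,012.3752
P = 694.9000.
Convexity = Σ t(t+1)·PV / [P·(1+y)²] = 28,012.3752 / (694.9000 × 1.155625) = 34.88275.

34.88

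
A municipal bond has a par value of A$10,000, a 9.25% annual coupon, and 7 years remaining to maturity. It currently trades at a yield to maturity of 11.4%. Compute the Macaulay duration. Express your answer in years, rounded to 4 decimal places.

Periodic yield y = 0.114. Discount each cash flow and weight by its year:
  t   CF        PV=CF/(1+0.114)^t    t·PV
  1       925.00       830.3411       830.3411
  2       925.00       745.3690     1,490.7381
  3       925.00       669.0925     2,007.2775
  4       925.00       600.6216     2,402.4865
  5       925.00       539.1577     2,695.7883
  6       925.00       483.9835     2,903.9012
  7    10,925.00     5,131.2729    35,918.9101
  Σ                  8,999.8383    48,249.4428
Price P = Σ PV = 8,999.8383.
Macaulay duration = Σ(t·PV) / P = 48,249.4428 / 8,999.8383 = 5.36115 years.

5.3611 years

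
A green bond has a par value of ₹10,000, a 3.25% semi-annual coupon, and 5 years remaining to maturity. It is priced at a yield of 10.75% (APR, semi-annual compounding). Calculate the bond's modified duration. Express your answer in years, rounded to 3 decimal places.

4.342 years

Periodic yield y = 0.05375. First find Macaulay duration:
  t   CF        PV=CF/(1+0.05375)^t    t·PV
  1       162.50       154.2112       154.2112
  2       162.50       146.3451       292.6902
  3       162.50       138.8803       416.6409
  4       162.50       131.7962       527.1850
  5       162.50       125.0735       625.3677
  6       162.50       118.6937       712.1625
  7       162.50       112.6394       788.4757
  8       162.50       106.8938       855.1507
  9       162.50       101.4414       912.9723
  10   10,162.50     6,020.3908    60,203.9078
  Σ                  7,156.3654    65,488.7638
P = 7,156.3654; Macaulay duration = 65,488.7638 / 7,156.3654 = 9.15112 half-year periods = 4.57556 years.
Modified duration = D_Mac / (1 + y) = 4.57556 / 1.05375 = 4.34217 years.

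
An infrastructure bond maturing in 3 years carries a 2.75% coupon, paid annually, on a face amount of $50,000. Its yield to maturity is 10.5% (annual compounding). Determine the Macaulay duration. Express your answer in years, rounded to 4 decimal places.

2.9106 years

Periodic yield y = 0.105. Discount each cash flow and weight by its year:
  t   CF        PV=CF/(1+0.105)^t    t·PV
  1     1,375.00     1,244.3439     1,244.3439
  2     1,375.00     1,126.1031     2,252.2061
  3    51,375.00    38,077.1996   114,231.5989
  Σ                 40,447.6466   117,728.1489
Price P = Σ PV = 40,447.6466.
Macaulay duration = Σ(t·PV) / P = 117,728.1489 / 40,447.6466 = 2.91063 years.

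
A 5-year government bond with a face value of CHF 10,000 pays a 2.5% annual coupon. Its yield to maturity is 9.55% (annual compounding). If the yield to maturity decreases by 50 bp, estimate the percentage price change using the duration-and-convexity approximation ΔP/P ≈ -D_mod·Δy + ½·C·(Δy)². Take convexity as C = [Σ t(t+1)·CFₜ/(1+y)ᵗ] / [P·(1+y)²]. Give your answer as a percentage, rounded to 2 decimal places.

With y = 0.0955:
  t   CF        PV=CF/(1+0.0955)^t    t·PV        t(t+1)·PV
  1       250.00       228.2063       228.2063         456.4126
  2       250.00       208.3125       416.6249       1,249.8748
  3       250.00       190.1529       570.4586       2,281.8343
  4       250.00       173.5763       694.3053       3,471.5264
  5    10,250.00     6,496.2384    32,481.1921     194,887.1527
  Σ                  7,296.4864    34,390.7872     202,346.8008
P = 7,296.4864; D_Mac = 4.71334 yrs; D_mod = 4.30245 yrs; C = 23.10776.
Duration effect: -4.30245 × (-0.005) = +0.021512
Convexity effect: 0.5 × 23.10776 × (-0.005)² = +0.0002888
ΔP/P ≈ +0.021512 + 0.0002888 = +0.021801 = +2.1801%.

+2.18%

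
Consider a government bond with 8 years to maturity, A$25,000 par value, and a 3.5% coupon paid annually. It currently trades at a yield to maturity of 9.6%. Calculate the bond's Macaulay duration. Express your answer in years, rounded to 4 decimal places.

Periodic yield y = 0.096. Discount each cash flow and weight by its year:
  t   CF        PV=CF/(1+0.096)^t    t·PV
  1       875.00       798.3577       798.3577
  2       875.00       728.4285     1,456.8571
  3       875.00       664.6246     1,993.8737
  4       875.00       606.4093     2,425.6371
  5       875.00       553.2931     2,766.4657
  6       875.00       504.8295     3,028.9770
  7       875.00       460.6109     3,224.2760
  8    25,875.00    12,427.8478    99,422.7822
  Σ                 16,744.4013   115,117.2265
Price P = Σ PV = 16,744.4013.
Macaulay duration = Σ(t·PV) / P = 115,117.2265 / 16,744.4013 = 6.87497 years.

6.8750 years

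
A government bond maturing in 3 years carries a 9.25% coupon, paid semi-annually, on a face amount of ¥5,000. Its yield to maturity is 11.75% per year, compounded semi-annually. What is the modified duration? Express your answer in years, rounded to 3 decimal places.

2.527 years

Periodic yield y = 0.05875. First find Macaulay duration:
  t   CF        PV=CF/(1+0.05875)^t    t·PV
  1       231.25       218.4179       218.4179
  2       231.25       206.2979       412.5959
  3       231.25       194.8505       584.5514
  4       231.25       184.0382       736.1529
  5       231.25       173.8260       869.1298
  6     5,231.25     3,714.0260    22,284.1558
  Σ                  4,691.4565    25,105.0037
P = 4,691.4565; Macaulay duration = 25,105.0037 / 4,691.4565 = 5.35122 half-year periods = 2.67561 years.
Modified duration = D_Mac / (1 + y) = 2.67561 / 1.05875 = 2.52714 years.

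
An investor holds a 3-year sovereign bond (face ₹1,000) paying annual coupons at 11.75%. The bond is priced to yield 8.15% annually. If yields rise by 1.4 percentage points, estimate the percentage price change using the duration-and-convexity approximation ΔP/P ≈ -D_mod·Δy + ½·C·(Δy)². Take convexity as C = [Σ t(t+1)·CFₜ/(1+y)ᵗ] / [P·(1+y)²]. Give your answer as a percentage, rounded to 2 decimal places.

-3.42%

With y = 0.0815:
  t   CF        PV=CF/(1+0.0815)^t    t·PV        t(t+1)·PV
  1       117.50       108.6454       108.6454         217.2908
  2       117.50       100.4581       200.9161         602.7484
  3     1,117.50       883.4215     2,650.2645      10,601.0579
  Σ                  1,092.5250     2,959.8260      11,421.0971
P = 1,092.5250; D_Mac = 2.70916 yrs; D_mod = 2.50500 yrs; C = 8.93765.
Duration effect: -2.50500 × (+0.014) = -0.035070
Convexity effect: 0.5 × 8.93765 × (0.014)² = +0.0008759
ΔP/P ≈ -0.035070 + 0.0008759 = -0.034194 = -3.4194%.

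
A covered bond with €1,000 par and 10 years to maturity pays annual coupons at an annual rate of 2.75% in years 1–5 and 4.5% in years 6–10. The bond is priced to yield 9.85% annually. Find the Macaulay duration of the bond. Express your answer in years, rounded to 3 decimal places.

Periodic yield y = 0.0985. Discount each cash flow and weight by its year:
  t   CF        PV=CF/(1+0.0985)^t    t·PV
  1        27.50        25.0341        25.0341
  2        27.50        22.7894        45.5788
  3        27.50        20.7459        62.2377
  4        27.50        18.8857        75.5427
  5        27.50        17.1922        85.9612
  6        45.00        25.6102       153.6609
  7        45.00        23.3137       163.1962
  8        45.00        21.2233       169.7861
  9        45.00        19.3202       173.8819
  10    1,045.00       408.4282     4,084.2816
  Σ                    602.5429     5,039.1612
Price P = Σ PV = 602.5429.
Macaulay duration = Σ(t·PV) / P = 5,039.1612 / 602.5429 = 8.36316 years.

8.363 years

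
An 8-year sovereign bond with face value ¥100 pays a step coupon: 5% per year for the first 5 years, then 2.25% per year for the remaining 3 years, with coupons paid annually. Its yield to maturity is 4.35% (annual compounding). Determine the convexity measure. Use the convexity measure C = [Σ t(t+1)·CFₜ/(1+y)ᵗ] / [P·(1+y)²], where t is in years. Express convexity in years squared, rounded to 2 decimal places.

With y = 0.0435:
  t   CF        PV=CF/(1+0.0435)^t    t·PV        t(t+1)·PV
  1         5.00         4.7916         4.7916           9.5831
  2         5.00         4.5918         9.1836          27.5509
  3         5.00         4.4004        13.2012          52.8049
  4         5.00         4.2170        16.8679          84.3393
  5         5.00         4.0412        20.2059         121.2353
  6         2.25         1.7427        10.4563          73.1943
  7         2.25         1.6701        11.6905          93.5241
  8       102.25        72.7317       581.8535       5,236.6818
  Σ                     98.1864       668.2505       5,698.9137
P = 98.1864.
Convexity = Σ t(t+1)·PV / [P·(1+y)²] = 5,698.9137 / (98.1864 × 1.088892) = 53.30350.

53.30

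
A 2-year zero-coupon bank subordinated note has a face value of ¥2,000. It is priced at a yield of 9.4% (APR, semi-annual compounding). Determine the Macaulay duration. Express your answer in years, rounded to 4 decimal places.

2.0000 years

A zero-coupon bond has a single cash flow at maturity, so its Macaulay duration equals its maturity: 2 years.
(Equivalently: 4 semi-annual periods ÷ 2 = 2 years.)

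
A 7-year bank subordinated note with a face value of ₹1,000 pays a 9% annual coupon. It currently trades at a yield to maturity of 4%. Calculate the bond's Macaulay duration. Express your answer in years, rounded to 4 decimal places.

Periodic yield y = 0.04. Discount each cash flow and weight by its year:
  t   CF        PV=CF/(1+0.04)^t    t·PV
  1        90.00        86.5385        86.5385
  2        90.00        83.2101       166.4201
  3        90.00        80.0097       240.0290
  4        90.00        76.9324       307.7295
  5        90.00        73.9734       369.8672
  6        90.00        71.1283       426.7698
  7     1,090.00       828.3104     5,798.1729
  Σ                  1,300.1027     7,395.5271
Price P = Σ PV = 1,300.1027.
Macaulay duration = Σ(t·PV) / P = 7,395.5271 / 1,300.1027 = 5.68842 years.

5.6884 years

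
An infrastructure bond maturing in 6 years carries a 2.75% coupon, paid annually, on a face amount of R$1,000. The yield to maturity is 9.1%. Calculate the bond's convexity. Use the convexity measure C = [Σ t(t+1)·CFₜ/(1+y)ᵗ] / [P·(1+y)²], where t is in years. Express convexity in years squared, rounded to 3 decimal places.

With y = 0.091:
  t   CF        PV=CF/(1+0.091)^t    t·PV        t(t+1)·PV
  1        27.50        25.2062        25.2062          50.4125
  2        27.50        23.1038        46.2076         138.6227
  3        27.50        21.1767        63.5301         254.1205
  4        27.50        19.4104        77.6415         388.2073
  5        27.50        17.7914        88.9568         533.7405
  6     1,027.50       609.3030     3,655.8181      25,590.7266
  Σ                    715.9915     3,957.3602      26,955.8301
P = 715.9915.
Convexity = Σ t(t+1)·PV / [P·(1+y)²] = 26,955.8301 / (715.9915 × 1.190281) = 31.62972.

31.630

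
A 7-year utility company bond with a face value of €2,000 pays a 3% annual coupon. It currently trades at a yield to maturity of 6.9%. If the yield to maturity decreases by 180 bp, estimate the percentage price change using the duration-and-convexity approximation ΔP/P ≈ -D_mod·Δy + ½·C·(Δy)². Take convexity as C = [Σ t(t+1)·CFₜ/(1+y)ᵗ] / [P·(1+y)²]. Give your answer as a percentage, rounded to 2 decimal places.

With y = 0.069:
  t   CF        PV=CF/(1+0.069)^t    t·PV        t(t+1)·PV
  1        60.00        56.1272        56.1272         112.2544
  2        60.00        52.5044       105.0088         315.0265
  3        60.00        49.1155       147.3464         589.3854
  4        60.00        45.9452       183.7809         918.9046
  5        60.00        42.9796       214.8982       1,289.3891
  6        60.00        40.2055       241.2328       1,688.6293
  7     2,060.00     1,291.2885     9,039.0195      72,312.1561
  Σ                  1,578.1659     9,987.4138      77,225.7454
P = 1,578.1659; D_Mac = 6.32849 yrs; D_mod = 5.92001 yrs; C = 42.82073.
Duration effect: -5.92001 × (-0.018) = +0.106560
Convexity effect: 0.5 × 42.82073 × (-0.018)² = +0.0069370
ΔP/P ≈ +0.106560 + 0.0069370 = +0.113497 = +11.3497%.

+11.35%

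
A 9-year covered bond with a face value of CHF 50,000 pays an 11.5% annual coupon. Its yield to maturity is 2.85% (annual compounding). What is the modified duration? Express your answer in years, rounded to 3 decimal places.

6.563 years

Periodic yield y = 0.0285. First find Macaulay duration:
  t   CF        PV=CF/(1+0.0285)^t    t·PV
  1     5,750.00     5,590.6660     5,590.6660
  2     5,750.00     5,435.7472    10,871.4944
  3     5,750.00     5,285.1213    15,855.3638
  4     5,750.00     5,138.6692    20,554.6768
  5     5,750.00     4,996.2753    24,981.3767
  6     5,750.00     4,857.8273    29,146.9636
  7     5,750.00     4,723.2156    33,062.5094
  8     5,750.00     4,592.3341    36,738.6728
  9    55,750.00    43,291.8562   389,626.7060
  Σ                 83,911.7123   566,428.4296
P = 83,911.7123; Macaulay duration = 566,428.4296 / 83,911.7123 = 6.75029 years.
Modified duration = D_Mac / (1 + y) = 6.75029 / 1.0285 = 6.56324 years.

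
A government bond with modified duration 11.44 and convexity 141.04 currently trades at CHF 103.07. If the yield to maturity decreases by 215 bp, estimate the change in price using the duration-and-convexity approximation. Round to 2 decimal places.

Duration effect: -D_mod·Δy = -11.44 × (-0.0215) = +0.245960
Convexity effect: ½·C·(Δy)² = 0.5 × 141.04 × (-0.0215)² = +0.03259787
ΔP/P ≈ +0.245960 + 0.03259787 = +0.27855787
ΔP ≈ 103.07 × (+0.27855787) = +28.7109596609.

+CHF 28.71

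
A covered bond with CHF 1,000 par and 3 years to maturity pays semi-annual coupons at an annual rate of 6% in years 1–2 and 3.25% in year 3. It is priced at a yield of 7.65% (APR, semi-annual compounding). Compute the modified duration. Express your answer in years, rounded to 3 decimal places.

2.683 years

Periodic yield y = 0.03825. First find Macaulay duration:
  t   CF        PV=CF/(1+0.03825)^t    t·PV
  1        30.00        28.8948        28.8948
  2        30.00        27.8303        55.6605
  3        30.00        26.8050        80.4149
  4        30.00        25.8175       103.2698
  5        16.25        13.4693        67.3463
  6     1,016.25       811.3139     4,867.8834
  Σ                    934.1306     5,203.4698
P = 934.1306; Macaulay duration = 5,203.4698 / 934.1306 = 5.57039 half-year periods = 2.78519 years.
Modified duration = D_Mac / (1 + y) = 2.78519 / 1.03825 = 2.68258 years.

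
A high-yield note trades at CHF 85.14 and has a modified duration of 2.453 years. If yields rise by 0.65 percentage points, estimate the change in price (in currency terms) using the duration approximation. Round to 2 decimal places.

Duration approximation: ΔP/P ≈ -D_mod · Δy = -2.453 × (+0.0065) = -0.0159445.
ΔP ≈ 85.14 × (-0.0159445) = -1.35751473.

-CHF 1.36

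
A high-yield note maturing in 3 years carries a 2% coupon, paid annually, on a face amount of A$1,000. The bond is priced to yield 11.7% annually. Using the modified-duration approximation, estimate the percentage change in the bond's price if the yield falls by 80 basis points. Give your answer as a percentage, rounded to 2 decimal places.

+2.10%

Periodic yield y = 0.117. Modified duration first:
  t   CF        PV=CF/(1+0.117)^t    t·PV
  1        20.00        17.9051        17.9051
  2        20.00        16.0296        32.0593
  3     1,020.00       731.8813     2,195.6439
  Σ                    765.8160     2,245.6083
P = 765.8160; D_Mac = 2.93231 yrs; D_mod = 2.93231/(1+0.117) = 2.62516 yrs.
ΔP/P ≈ -D_mod · Δy = -2.62516 × (-0.008) = +0.021001 = +2.1001%.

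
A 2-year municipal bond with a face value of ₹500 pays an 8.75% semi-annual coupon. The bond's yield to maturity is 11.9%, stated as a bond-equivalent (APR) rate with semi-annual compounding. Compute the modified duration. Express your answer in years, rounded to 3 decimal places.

1.769 years

Periodic yield y = 0.0595. First find Macaulay duration:
  t   CF        PV=CF/(1+0.0595)^t    t·PV
  1       21.875        20.6465        20.6465
  2       21.875        19.4871        38.9741
  3       21.875        18.3927        55.1781
  4      521.875       414.1548     1,656.6190
  Σ                    472.6810     1,771.4177
P = 472.6810; Macaulay duration = 1,771.4177 / 472.6810 = 3.74760 half-year periods = 1.87380 years.
Modified duration = D_Mac / (1 + y) = 1.87380 / 1.0595 = 1.76857 years.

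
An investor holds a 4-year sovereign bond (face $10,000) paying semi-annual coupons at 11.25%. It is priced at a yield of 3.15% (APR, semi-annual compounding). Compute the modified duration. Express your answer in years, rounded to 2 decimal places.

3.37 years

Periodic yield y = 0.01575. First find Macaulay duration:
  t   CF        PV=CF/(1+0.01575)^t    t·PV
  1       562.50       553.7780       553.7780
  2       562.50       545.1912     1,090.3825
  3       562.50       536.7376     1,610.2129
  4       562.50       528.4151     2,113.6603
  5       562.50       520.2216     2,601.1079
  6       562.50       512.1551     3,072.9309
  7       562.50       504.2138     3,529.4965
  8    10,562.50     9,321.2053    74,569.6425
  Σ                 13,021.9178    89,141.2114
P = 13,021.9178; Macaulay duration = 89,141.2114 / 13,021.9178 = 6.84547 half-year periods = 3.42274 years.
Modified duration = D_Mac / (1 + y) = 3.42274 / 1.01575 = 3.36967 years.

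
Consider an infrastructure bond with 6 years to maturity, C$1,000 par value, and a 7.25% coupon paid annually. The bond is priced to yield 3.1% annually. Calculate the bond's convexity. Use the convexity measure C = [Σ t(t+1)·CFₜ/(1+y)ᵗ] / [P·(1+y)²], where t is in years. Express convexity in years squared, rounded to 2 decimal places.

With y = 0.031:
  t   CF        PV=CF/(1+0.031)^t    t·PV        t(t+1)·PV
  1        72.50        70.3201        70.3201         140.6402
  2        72.50        68.2057       136.4114         409.2342
  3        72.50        66.1549       198.4647         793.8588
  4        72.50        64.1658       256.6630       1,283.3152
  5        72.50        62.2364       311.1822       1,867.0929
  6     1,072.50       892.9874     5,357.9241      37,505.4689
  Σ                  1,224.0702     6,330.9655      41,999.6102
P = 1,224.0702.
Convexity = Σ t(t+1)·PV / [P·(1+y)²] = 41,999.6102 / (1,224.0702 × 1.062961) = 32.27911.

32.28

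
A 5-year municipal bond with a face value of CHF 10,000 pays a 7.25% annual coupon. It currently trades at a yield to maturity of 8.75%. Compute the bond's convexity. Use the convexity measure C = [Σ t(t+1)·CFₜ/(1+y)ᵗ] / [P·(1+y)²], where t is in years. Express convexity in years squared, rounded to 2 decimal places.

With y = 0.0875:
  t   CF        PV=CF/(1+0.0875)^t    t·PV        t(t+1)·PV
  1       725.00       666.6667       666.6667       1,333.3333
  2       725.00       613.0268     1,226.0536       3,678.1609
  3       725.00       563.7028     1,691.1085       6,764.4339
  4       725.00       518.3474     2,073.3897      10,366.9485
  5    10,725.00     7,051.0042    35,255.0209     211,530.1257
  Σ                  9,412.7479    40,912.2394     233,673.0023
P = 9,412.7479.
Convexity = Σ t(t+1)·PV / [P·(1+y)²] = 233,673.0023 / (9,412.7479 × 1.182656) = 20.99102.

20.99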